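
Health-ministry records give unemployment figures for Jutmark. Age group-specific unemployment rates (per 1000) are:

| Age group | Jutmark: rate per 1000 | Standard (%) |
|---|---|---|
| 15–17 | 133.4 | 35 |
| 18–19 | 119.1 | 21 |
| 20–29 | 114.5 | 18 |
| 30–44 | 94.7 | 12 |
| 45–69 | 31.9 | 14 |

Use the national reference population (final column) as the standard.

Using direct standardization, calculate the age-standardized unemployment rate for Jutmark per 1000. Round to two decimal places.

108.14

Standard weights: 0.35, 0.21, 0.18, 0.12, 0.14.
Standardized rate: 0.3500×133.4 + 0.2100×119.1 + 0.1800×114.5 + 0.1200×94.7 + 0.1400×31.9 = 108.1410 per 1000.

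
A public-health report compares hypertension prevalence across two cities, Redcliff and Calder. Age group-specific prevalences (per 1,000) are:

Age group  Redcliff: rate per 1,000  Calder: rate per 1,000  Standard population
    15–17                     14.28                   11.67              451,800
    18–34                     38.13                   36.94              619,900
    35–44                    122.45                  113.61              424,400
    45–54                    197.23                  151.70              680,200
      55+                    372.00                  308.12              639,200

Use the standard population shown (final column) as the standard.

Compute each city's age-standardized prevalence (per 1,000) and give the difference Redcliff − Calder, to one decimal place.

Standard total = 2,815,500; weights = 0.1605, 0.2202, 0.1507, 0.2416, 0.2270.
Redcliff: 0.1605×14.28 + 0.2202×38.13 + 0.1507×122.45 + 0.2416×197.23 + 0.2270×372.00 = 161.2483 per 1,000.
Calder: 0.1605×11.67 + 0.2202×36.94 + 0.1507×113.61 + 0.2416×151.70 + 0.2270×308.12 = 133.7327 per 1,000.
Difference = 161.2483 − 133.7327 = 27.5156.

27.5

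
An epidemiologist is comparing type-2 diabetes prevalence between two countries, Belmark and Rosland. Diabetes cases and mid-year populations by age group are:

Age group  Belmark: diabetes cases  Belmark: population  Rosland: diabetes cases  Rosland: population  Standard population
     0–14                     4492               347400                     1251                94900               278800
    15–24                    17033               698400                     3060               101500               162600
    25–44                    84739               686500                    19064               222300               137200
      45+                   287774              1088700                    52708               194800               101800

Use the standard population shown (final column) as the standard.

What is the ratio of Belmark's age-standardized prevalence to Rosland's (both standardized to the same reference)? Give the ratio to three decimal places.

Age-specific rates per 1000 for Belmark: 12.930, 24.389, 123.436, 264.328.
For Rosland: 13.182, 30.148, 85.758, 270.575.
Standard total = 680400; weights = 0.4098, 0.2390, 0.2016, 0.1496.
Belmark: 0.4098×12.930 + 0.2390×24.389 + 0.2016×123.436 + 0.1496×264.328 = 75.5653 per 1000.
Rosland: 0.4098×13.182 + 0.2390×30.148 + 0.2016×85.758 + 0.1496×270.575 = 70.3818 per 1000.
Ratio = 75.5653 ÷ 70.3818 = 1.07365.

1.074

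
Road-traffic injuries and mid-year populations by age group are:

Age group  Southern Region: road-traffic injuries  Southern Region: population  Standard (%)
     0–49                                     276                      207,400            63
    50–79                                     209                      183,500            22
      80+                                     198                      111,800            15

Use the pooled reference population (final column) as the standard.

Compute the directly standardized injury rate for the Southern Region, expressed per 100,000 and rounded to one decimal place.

Age-specific rates per 100,000 for the Southern Region: 133.08, 113.90, 177.10.
Standard weights: 0.63, 0.22, 0.15.
Standardized rate: 0.6300×133.08 + 0.2200×113.90 + 0.1500×177.10 = 135.4605 per 100,000.

135.5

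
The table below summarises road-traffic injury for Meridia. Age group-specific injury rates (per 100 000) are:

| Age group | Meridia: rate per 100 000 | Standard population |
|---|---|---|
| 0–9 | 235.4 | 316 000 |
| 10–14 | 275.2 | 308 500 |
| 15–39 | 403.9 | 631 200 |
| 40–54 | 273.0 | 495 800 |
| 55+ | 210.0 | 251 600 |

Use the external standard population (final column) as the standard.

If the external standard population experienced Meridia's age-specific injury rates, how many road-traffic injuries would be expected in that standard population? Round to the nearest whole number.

6024

Expected road-traffic injuries = Σ (standard pop × age-specific rate ÷ 100 000)
= 316 000×235.4/100 000 + 308 500×275.2/100 000 + 631 200×403.9/100 000 + 495 800×273.0/100 000 + 251 600×210.0/100 000
= 743.86 + 848.99 + 2549.42 + 1353.53 + 528.36 = 6024.17.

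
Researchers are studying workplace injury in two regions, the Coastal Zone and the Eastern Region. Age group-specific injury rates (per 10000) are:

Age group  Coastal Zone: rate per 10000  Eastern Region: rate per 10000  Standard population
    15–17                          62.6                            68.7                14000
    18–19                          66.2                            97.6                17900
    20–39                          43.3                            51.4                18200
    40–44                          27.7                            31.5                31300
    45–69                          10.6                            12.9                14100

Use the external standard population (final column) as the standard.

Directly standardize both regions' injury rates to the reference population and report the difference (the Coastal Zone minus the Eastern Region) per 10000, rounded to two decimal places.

Standard total = 95500; weights = 0.1466, 0.1874, 0.1906, 0.3277, 0.1476.
The Coastal Zone: 0.1466×62.6 + 0.1874×66.2 + 0.1906×43.3 + 0.3277×27.7 + 0.1476×10.6 = 40.4807 per 10000.
The Eastern Region: 0.1466×68.7 + 0.1874×97.6 + 0.1906×51.4 + 0.3277×31.5 + 0.1476×12.9 = 50.3891 per 10000.
Difference = 40.4807 − 50.3891 = -9.9084.

-9.91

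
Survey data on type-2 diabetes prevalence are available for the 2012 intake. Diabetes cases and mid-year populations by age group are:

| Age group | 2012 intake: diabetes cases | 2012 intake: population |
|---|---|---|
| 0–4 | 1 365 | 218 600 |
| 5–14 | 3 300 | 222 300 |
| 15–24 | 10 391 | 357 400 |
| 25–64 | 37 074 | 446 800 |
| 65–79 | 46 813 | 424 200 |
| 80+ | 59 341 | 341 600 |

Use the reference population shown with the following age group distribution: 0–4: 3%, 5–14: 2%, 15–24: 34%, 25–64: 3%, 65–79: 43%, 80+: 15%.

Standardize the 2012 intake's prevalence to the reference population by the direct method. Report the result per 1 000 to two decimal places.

Age-specific rates per 1 000 for the 2012 intake: 6.244, 14.845, 29.074, 82.977, 110.356, 173.715.
Standard weights: 0.03, 0.02, 0.34, 0.03, 0.43, 0.15.
Standardized rate: 0.0300×6.244 + 0.0200×14.845 + 0.3400×29.074 + 0.0300×82.977 + 0.4300×110.356 + 0.1500×173.715 = 86.3689 per 1 000.

86.37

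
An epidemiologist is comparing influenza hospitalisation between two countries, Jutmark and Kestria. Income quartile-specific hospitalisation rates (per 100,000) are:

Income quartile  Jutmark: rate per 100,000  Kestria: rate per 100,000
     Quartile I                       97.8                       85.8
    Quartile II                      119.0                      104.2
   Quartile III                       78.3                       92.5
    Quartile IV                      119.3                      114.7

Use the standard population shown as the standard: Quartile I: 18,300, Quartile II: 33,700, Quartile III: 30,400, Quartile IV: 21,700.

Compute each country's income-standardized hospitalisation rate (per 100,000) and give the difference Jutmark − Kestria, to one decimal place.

Standard total = 104,100; weights = 0.1758, 0.3237, 0.2920, 0.2085.
Jutmark: 0.1758×97.8 + 0.3237×119.0 + 0.2920×78.3 + 0.2085×119.3 = 103.4502 per 100,000.
Kestria: 0.1758×85.8 + 0.3237×104.2 + 0.2920×92.5 + 0.2085×114.7 = 99.7375 per 100,000.
Difference = 103.4502 − 99.7375 = 3.7128.

3.7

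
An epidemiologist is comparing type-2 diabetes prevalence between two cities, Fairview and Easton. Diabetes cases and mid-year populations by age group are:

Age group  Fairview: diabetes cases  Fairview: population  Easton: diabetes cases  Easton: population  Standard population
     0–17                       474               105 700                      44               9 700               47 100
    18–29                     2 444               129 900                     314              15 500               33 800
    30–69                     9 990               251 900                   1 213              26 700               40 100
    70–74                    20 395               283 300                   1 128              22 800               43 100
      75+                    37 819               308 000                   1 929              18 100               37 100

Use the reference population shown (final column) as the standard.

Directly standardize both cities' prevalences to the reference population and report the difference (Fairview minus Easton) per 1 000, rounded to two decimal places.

Age-specific rates per 1 000 for Fairview: 4.484, 18.814, 39.659, 71.991, 122.789.
For Easton: 4.536, 20.258, 45.431, 49.474, 106.575.
Standard total = 201 200; weights = 0.2341, 0.1680, 0.1993, 0.2142, 0.1844.
Fairview: 0.2341×4.484 + 0.1680×18.814 + 0.1993×39.659 + 0.2142×71.991 + 0.1844×122.789 = 50.1776 per 1 000.
Easton: 0.2341×4.536 + 0.1680×20.258 + 0.1993×45.431 + 0.2142×49.474 + 0.1844×106.575 = 43.7693 per 1 000.
Difference = 50.1776 − 43.7693 = 6.4083.

6.41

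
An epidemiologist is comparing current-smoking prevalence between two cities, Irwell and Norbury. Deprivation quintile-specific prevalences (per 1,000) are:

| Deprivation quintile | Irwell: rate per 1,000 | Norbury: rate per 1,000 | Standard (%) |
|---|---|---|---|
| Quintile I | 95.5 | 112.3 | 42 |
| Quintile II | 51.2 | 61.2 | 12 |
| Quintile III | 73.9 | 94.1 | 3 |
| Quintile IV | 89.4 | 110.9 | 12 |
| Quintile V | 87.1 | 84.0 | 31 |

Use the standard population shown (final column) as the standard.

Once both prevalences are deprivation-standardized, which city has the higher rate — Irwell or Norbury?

Norbury

Standard weights: 0.42, 0.12, 0.03, 0.12, 0.31.
Irwell: 0.4200×95.5 + 0.1200×51.2 + 0.0300×73.9 + 0.1200×89.4 + 0.3100×87.1 = 86.2000 per 1,000.
Norbury: 0.4200×112.3 + 0.1200×61.2 + 0.0300×94.1 + 0.1200×110.9 + 0.3100×84.0 = 96.6810 per 1,000.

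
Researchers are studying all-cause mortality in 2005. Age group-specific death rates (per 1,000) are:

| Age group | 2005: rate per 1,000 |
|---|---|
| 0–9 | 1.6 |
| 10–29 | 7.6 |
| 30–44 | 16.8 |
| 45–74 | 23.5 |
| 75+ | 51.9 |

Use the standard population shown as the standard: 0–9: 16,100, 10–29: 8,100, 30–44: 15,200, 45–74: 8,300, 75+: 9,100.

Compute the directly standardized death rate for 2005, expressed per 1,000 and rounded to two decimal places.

Standard total = 56,800; weights = 0.2835, 0.1426, 0.2676, 0.1461, 0.1602.
Standardized rate: 0.2835×1.6 + 0.1426×7.6 + 0.2676×16.8 + 0.1461×23.5 + 0.1602×51.9 = 17.7820 per 1,000.

17.78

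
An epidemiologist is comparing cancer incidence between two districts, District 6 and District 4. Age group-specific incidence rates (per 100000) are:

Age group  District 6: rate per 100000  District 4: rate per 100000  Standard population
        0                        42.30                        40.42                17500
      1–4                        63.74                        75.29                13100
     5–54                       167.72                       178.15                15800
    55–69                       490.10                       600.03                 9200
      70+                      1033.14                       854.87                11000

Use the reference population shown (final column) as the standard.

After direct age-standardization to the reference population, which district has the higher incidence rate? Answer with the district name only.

District 6

Standard total = 66600; weights = 0.2628, 0.1967, 0.2372, 0.1381, 0.1652.
District 6: 0.2628×42.30 + 0.1967×63.74 + 0.2372×167.72 + 0.1381×490.10 + 0.1652×1033.14 = 301.7820 per 100000.
District 4: 0.2628×40.42 + 0.1967×75.29 + 0.2372×178.15 + 0.1381×600.03 + 0.1652×854.87 = 291.7758 per 100000.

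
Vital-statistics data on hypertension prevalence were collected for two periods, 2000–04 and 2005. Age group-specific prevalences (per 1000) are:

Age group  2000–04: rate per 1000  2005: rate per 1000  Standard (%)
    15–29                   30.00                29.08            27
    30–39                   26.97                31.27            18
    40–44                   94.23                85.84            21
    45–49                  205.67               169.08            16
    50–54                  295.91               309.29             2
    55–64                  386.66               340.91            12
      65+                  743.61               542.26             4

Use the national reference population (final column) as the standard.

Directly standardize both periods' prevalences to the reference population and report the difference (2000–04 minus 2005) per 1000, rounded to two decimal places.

Standard weights: 0.27, 0.18, 0.21, 0.16, 0.02, 0.12, 0.04.
2000–04: 0.2700×30.00 + 0.1800×26.97 + 0.2100×94.23 + 0.1600×205.67 + 0.0200×295.91 + 0.1200×386.66 + 0.0400×743.61 = 147.7119 per 1000.
2005: 0.2700×29.08 + 0.1800×31.27 + 0.2100×85.84 + 0.1600×169.08 + 0.0200×309.29 + 0.1200×340.91 + 0.0400×542.26 = 127.3448 per 1000.
Difference = 147.7119 − 127.3448 = 20.3671.

20.37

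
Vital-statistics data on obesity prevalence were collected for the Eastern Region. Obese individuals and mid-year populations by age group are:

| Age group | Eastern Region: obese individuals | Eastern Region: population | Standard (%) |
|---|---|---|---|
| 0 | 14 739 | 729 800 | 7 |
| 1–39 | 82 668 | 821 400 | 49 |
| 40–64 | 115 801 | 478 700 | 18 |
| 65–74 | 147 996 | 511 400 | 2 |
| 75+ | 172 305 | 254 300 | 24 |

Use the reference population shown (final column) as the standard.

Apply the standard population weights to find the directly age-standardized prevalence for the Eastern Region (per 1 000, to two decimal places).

262.68

Age-specific rates per 1 000 for the Eastern Region: 20.196, 100.643, 241.907, 289.394, 677.566.
Standard weights: 0.07, 0.49, 0.18, 0.02, 0.24.
Standardized rate: 0.0700×20.196 + 0.4900×100.643 + 0.1800×241.907 + 0.0200×289.394 + 0.2400×677.566 = 262.6757 per 1 000.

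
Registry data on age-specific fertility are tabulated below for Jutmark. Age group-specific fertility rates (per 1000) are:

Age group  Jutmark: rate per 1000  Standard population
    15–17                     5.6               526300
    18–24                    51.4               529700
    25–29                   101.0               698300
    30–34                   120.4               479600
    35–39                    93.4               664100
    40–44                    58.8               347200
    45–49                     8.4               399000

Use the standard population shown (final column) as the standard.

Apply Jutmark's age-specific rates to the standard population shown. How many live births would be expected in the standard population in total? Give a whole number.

244240

Expected live births = Σ (standard pop × age-specific rate ÷ 1000)
= 526300×5.6/1000 + 529700×51.4/1000 + 698300×101.0/1000 + 479600×120.4/1000 + 664100×93.4/1000 + 347200×58.8/1000 + 399000×8.4/1000
= 2947.28 + 27226.58 + 70528.30 + 57743.84 + 62026.94 + 20415.36 + 3351.60 = 244239.90.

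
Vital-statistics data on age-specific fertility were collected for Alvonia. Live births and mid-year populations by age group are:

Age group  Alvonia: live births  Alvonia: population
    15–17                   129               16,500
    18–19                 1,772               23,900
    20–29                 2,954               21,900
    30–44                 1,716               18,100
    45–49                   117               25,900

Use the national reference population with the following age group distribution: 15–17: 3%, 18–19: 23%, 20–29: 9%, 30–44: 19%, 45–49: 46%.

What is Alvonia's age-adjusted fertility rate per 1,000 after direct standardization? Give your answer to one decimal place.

Age-specific rates per 1,000 for Alvonia: 7.818, 74.142, 134.886, 94.807, 4.517.
Standard weights: 0.03, 0.23, 0.09, 0.19, 0.46.
Standardized rate: 0.0300×7.818 + 0.2300×74.142 + 0.0900×134.886 + 0.1900×94.807 + 0.4600×4.517 = 49.5182 per 1,000.

49.5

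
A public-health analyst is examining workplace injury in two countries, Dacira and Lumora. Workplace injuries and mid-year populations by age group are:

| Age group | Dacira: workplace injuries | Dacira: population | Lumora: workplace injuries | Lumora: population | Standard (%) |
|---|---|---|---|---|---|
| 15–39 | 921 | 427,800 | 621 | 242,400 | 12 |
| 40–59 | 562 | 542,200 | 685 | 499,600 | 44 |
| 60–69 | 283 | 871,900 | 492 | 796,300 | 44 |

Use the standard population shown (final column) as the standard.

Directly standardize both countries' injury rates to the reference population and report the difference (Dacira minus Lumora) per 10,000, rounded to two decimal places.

-3.25

Age-specific rates per 10,000 for Dacira: 21.53, 10.37, 3.25.
For Lumora: 25.62, 13.71, 6.18.
Standard weights: 0.12, 0.44, 0.44.
Dacira: 0.1200×21.53 + 0.4400×10.37 + 0.4400×3.25 = 8.5723 per 10,000.
Lumora: 0.1200×25.62 + 0.4400×13.71 + 0.4400×6.18 = 11.8257 per 10,000.
Difference = 8.5723 − 11.8257 = -3.2534.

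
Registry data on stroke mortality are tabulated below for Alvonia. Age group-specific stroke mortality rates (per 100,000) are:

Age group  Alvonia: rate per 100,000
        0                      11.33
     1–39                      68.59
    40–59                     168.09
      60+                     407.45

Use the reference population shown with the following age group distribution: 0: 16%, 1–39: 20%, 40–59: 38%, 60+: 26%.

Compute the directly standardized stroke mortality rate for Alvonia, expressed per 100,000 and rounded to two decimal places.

Standard weights: 0.16, 0.20, 0.38, 0.26.
Standardized rate: 0.1600×11.33 + 0.2000×68.59 + 0.3800×168.09 + 0.2600×407.45 = 185.3420 per 100,000.

185.34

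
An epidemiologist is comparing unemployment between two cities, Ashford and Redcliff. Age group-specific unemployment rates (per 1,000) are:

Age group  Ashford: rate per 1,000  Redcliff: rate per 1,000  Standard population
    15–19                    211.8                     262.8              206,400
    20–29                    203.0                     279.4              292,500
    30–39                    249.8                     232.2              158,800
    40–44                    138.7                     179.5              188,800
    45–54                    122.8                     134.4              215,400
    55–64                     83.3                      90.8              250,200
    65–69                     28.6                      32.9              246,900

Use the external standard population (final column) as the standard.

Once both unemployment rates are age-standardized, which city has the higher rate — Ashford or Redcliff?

Standard total = 1,559,000; weights = 0.1324, 0.1876, 0.1019, 0.1211, 0.1382, 0.1605, 0.1584.
Ashford: 0.1324×211.8 + 0.1876×203.0 + 0.1019×249.8 + 0.1211×138.7 + 0.1382×122.8 + 0.1605×83.3 + 0.1584×28.6 = 143.2341 per 1,000.
Redcliff: 0.1324×262.8 + 0.1876×279.4 + 0.1019×232.2 + 0.1211×179.5 + 0.1382×134.4 + 0.1605×90.8 + 0.1584×32.9 = 170.9559 per 1,000.

Redcliff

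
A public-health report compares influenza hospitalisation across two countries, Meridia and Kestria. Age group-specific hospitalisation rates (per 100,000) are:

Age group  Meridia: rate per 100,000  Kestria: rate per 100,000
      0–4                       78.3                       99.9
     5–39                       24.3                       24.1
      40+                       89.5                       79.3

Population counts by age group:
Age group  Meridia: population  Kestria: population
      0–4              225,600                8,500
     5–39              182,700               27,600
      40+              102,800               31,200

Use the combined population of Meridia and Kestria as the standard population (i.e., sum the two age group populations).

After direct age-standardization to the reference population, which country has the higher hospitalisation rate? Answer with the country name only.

Kestria

Combined standard total = 578,400; weights = 0.4047, 0.3636, 0.2317.
Meridia: 0.4047×78.3 + 0.3636×24.3 + 0.2317×89.5 = 61.2609 per 100,000.
Kestria: 0.4047×99.9 + 0.3636×24.1 + 0.2317×79.3 = 67.5675 per 100,000.
The crude rates (61.25 vs 59.26) would put Meridia higher, but that reflects its age composition; once standardized to a common age structure, Kestria has the higher underlying rate.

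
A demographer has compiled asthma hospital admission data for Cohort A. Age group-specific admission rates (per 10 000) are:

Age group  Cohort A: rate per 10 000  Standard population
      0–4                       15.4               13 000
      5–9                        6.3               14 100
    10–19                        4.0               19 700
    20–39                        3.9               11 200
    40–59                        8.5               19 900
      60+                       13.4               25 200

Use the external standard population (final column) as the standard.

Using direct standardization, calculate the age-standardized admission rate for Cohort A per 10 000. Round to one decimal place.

Standard total = 103 100; weights = 0.1261, 0.1368, 0.1911, 0.1086, 0.1930, 0.2444.
Standardized rate: 0.1261×15.4 + 0.1368×6.3 + 0.1911×4.0 + 0.1086×3.9 + 0.1930×8.5 + 0.2444×13.4 = 8.9073 per 10 000.

8.9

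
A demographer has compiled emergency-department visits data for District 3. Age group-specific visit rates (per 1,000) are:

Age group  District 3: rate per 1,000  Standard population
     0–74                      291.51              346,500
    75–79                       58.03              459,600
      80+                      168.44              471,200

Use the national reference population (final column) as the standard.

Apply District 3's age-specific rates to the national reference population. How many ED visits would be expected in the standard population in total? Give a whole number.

Expected ED visits = Σ (standard pop × age-specific rate ÷ 1,000)
= 346,500×291.51/1,000 + 459,600×58.03/1,000 + 471,200×168.44/1,000
= 101008.21 + 26670.59 + 79368.93 = 207047.73.

207048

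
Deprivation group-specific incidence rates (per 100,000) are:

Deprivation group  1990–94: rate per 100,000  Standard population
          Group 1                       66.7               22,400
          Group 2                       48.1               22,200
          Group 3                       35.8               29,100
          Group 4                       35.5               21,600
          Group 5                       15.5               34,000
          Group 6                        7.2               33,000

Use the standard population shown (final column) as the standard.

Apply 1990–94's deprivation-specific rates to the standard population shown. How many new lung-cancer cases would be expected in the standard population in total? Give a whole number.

Expected new lung-cancer cases = Σ (standard pop × deprivation-specific rate ÷ 100,000)
= 22,400×66.7/100,000 + 22,200×48.1/100,000 + 29,100×35.8/100,000 + 21,600×35.5/100,000 + 34,000×15.5/100,000 + 33,000×7.2/100,000
= 14.94 + 10.68 + 10.42 + 7.67 + 5.27 + 2.38 = 51.35.

51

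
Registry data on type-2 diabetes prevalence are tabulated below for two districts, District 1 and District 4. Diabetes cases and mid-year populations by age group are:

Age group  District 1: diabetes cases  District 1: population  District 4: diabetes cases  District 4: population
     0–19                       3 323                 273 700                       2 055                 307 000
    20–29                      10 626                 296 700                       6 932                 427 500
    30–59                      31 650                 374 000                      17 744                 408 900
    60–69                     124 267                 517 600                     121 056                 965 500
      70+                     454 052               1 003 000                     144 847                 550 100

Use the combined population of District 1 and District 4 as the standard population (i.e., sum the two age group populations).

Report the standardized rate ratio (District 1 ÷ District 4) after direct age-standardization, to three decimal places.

Age-specific rates per 1 000 for District 1: 12.141, 35.814, 84.626, 240.083, 452.694.
For District 4: 6.694, 16.215, 43.394, 125.382, 263.310.
Combined standard total = 5 124 000; weights = 0.1133, 0.1413, 0.1528, 0.2894, 0.3031.
District 1: 0.1133×12.141 + 0.1413×35.814 + 0.1528×84.626 + 0.2894×240.083 + 0.3031×452.694 = 226.0707 per 1 000.
District 4: 0.1133×6.694 + 0.1413×16.215 + 0.1528×43.394 + 0.2894×125.382 + 0.3031×263.310 = 125.7815 per 1 000.
Ratio = 226.0707 ÷ 125.7815 = 1.79733.

1.797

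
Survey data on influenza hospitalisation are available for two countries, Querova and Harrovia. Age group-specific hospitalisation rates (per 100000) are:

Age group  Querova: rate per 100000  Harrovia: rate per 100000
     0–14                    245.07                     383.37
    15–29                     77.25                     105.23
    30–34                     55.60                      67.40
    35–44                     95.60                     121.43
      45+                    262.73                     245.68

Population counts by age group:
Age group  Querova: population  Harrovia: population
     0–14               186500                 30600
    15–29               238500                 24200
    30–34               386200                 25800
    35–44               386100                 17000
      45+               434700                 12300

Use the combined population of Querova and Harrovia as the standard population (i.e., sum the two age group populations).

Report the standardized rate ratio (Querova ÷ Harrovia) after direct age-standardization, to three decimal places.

Combined standard total = 1741900; weights = 0.1246, 0.1508, 0.2365, 0.2314, 0.2566.
Querova: 0.1246×245.07 + 0.1508×77.25 + 0.2365×55.60 + 0.2314×95.60 + 0.2566×262.73 = 144.8890 per 100000.
Harrovia: 0.1246×383.37 + 0.1508×105.23 + 0.2365×67.40 + 0.2314×121.43 + 0.2566×245.68 = 170.7387 per 100000.
Ratio = 144.8890 ÷ 170.7387 = 0.84860.

0.849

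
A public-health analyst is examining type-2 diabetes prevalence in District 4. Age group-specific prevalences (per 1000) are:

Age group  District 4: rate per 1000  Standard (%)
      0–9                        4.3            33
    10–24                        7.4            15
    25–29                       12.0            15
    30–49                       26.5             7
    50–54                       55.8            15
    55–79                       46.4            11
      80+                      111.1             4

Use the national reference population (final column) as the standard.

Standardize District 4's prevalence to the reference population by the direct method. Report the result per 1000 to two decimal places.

Standard weights: 0.33, 0.15, 0.15, 0.07, 0.15, 0.11, 0.04.
Standardized rate: 0.3300×4.3 + 0.1500×7.4 + 0.1500×12.0 + 0.0700×26.5 + 0.1500×55.8 + 0.1100×46.4 + 0.0400×111.1 = 24.1020 per 1000.

24.10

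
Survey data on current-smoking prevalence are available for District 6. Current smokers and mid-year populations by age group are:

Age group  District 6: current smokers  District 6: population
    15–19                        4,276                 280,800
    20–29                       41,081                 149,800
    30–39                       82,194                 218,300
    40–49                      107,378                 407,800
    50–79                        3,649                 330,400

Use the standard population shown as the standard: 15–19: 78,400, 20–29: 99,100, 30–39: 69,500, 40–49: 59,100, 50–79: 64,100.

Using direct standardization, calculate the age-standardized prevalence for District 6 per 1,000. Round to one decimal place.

191.3

Age-specific rates per 1,000 for District 6: 15.228, 274.239, 376.519, 263.310, 11.044.
Standard total = 370,200; weights = 0.2118, 0.2677, 0.1877, 0.1596, 0.1731.
Standardized rate: 0.2118×15.228 + 0.2677×274.239 + 0.1877×376.519 + 0.1596×263.310 + 0.1731×11.044 = 191.2711 per 1,000.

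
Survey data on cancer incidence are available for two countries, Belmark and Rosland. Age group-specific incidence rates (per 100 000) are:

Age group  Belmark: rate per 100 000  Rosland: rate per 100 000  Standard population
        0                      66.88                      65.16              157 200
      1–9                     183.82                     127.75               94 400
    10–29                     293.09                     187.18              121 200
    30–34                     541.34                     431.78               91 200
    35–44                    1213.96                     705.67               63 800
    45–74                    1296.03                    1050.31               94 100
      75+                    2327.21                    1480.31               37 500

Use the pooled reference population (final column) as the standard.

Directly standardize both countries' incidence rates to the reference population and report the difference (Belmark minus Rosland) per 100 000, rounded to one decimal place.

Standard total = 659 400; weights = 0.2384, 0.1432, 0.1838, 0.1383, 0.0968, 0.1427, 0.0569.
Belmark: 0.2384×66.88 + 0.1432×183.82 + 0.1838×293.09 + 0.1383×541.34 + 0.0968×1213.96 + 0.1427×1296.03 + 0.0569×2327.21 = 605.7572 per 100 000.
Rosland: 0.2384×65.16 + 0.1432×127.75 + 0.1838×187.18 + 0.1383×431.78 + 0.0968×705.67 + 0.1427×1050.31 + 0.0569×1480.31 = 430.2925 per 100 000.
Difference = 605.7572 − 430.2925 = 175.4648.

175.5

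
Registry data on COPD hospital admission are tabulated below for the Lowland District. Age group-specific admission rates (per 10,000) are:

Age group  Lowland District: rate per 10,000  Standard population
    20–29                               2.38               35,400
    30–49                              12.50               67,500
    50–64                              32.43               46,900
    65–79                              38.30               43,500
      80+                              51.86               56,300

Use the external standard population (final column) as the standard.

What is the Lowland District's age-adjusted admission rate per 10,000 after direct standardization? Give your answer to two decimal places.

Standard total = 249,600; weights = 0.1418, 0.2704, 0.1879, 0.1743, 0.2256.
Standardized rate: 0.1418×2.38 + 0.2704×12.50 + 0.1879×32.43 + 0.1743×38.30 + 0.2256×51.86 = 28.1840 per 10,000.

28.18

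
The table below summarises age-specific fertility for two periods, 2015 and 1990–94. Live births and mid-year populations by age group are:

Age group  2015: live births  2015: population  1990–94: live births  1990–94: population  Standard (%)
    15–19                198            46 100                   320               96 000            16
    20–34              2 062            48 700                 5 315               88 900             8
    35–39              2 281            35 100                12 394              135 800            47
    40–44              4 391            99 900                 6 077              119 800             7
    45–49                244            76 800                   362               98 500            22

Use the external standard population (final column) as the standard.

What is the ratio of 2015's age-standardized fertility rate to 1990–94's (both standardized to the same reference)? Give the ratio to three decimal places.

0.730

Age-specific rates per 1 000 for 2015: 4.295, 42.341, 64.986, 43.954, 3.177.
For 1990–94: 3.333, 59.786, 91.267, 50.726, 3.675.
Standard weights: 0.16, 0.08, 0.47, 0.07, 0.22.
2015: 0.1600×4.295 + 0.0800×42.341 + 0.4700×64.986 + 0.0700×43.954 + 0.2200×3.177 = 38.3935 per 1 000.
1990–94: 0.1600×3.333 + 0.0800×59.786 + 0.4700×91.267 + 0.0700×50.726 + 0.2200×3.675 = 52.5709 per 1 000.
Ratio = 38.3935 ÷ 52.5709 = 0.73032.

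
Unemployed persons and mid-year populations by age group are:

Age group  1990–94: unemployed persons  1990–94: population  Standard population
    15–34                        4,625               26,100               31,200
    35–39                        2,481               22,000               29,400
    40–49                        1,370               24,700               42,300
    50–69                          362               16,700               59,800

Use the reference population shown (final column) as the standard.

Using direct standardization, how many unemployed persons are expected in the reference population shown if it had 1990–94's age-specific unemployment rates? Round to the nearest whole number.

Age-specific rates per 1,000 for 1990–94: 177.203, 112.773, 55.466, 21.677.
Expected unemployed persons = Σ (standard pop × age-specific rate ÷ 1,000)
= 31,200×177.203/1,000 + 29,400×112.773/1,000 + 42,300×55.466/1,000 + 59,800×21.677/1,000
= 5528.74 + 3315.52 + 2346.19 + 1296.26 = 12486.71.

12487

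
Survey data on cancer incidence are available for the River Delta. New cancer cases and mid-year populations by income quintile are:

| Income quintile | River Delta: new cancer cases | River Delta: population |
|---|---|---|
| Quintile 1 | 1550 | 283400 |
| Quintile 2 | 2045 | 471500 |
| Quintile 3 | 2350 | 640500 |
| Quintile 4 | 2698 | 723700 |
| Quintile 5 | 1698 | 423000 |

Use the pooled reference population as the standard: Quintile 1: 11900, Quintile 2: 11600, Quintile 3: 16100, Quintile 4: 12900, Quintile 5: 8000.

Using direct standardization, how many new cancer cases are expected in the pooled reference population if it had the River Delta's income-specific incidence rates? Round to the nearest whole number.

255

Income-specific rates per 100000 for the River Delta: 546.93, 433.72, 366.90, 372.81, 401.42.
Expected new cancer cases = Σ (standard pop × income-specific rate ÷ 100000)
= 11900×546.93/100000 + 11600×433.72/100000 + 16100×366.90/100000 + 12900×372.81/100000 + 8000×401.42/100000
= 65.08 + 50.31 + 59.07 + 48.09 + 32.11 = 254.67.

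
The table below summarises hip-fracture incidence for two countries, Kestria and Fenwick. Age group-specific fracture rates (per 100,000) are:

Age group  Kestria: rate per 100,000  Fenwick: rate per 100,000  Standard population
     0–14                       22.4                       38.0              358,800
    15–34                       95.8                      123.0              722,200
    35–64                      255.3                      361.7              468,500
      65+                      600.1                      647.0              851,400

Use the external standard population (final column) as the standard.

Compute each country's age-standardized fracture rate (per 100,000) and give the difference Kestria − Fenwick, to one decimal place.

-47.9

Standard total = 2,400,900; weights = 0.1494, 0.3008, 0.1951, 0.3546.
Kestria: 0.1494×22.4 + 0.3008×95.8 + 0.1951×255.3 + 0.3546×600.1 = 294.7882 per 100,000.
Fenwick: 0.1494×38.0 + 0.3008×123.0 + 0.1951×361.7 + 0.3546×647.0 = 342.6953 per 100,000.
Difference = 294.7882 − 342.6953 = -47.9071.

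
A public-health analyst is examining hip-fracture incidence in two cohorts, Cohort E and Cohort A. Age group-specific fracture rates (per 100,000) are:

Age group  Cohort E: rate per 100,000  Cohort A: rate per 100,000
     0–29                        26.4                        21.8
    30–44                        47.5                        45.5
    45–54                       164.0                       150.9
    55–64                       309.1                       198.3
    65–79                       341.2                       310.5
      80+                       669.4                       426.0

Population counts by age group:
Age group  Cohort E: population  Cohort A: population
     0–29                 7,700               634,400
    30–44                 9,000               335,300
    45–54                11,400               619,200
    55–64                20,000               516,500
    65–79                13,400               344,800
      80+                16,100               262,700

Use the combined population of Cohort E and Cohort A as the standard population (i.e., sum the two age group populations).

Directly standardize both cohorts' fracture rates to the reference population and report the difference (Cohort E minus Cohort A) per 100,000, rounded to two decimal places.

53.83

Combined standard total = 2,790,500; weights = 0.2301, 0.1234, 0.2260, 0.1923, 0.1284, 0.0999.
Cohort E: 0.2301×26.4 + 0.1234×47.5 + 0.2260×164.0 + 0.1923×309.1 + 0.1284×341.2 + 0.0999×669.4 = 219.1015 per 100,000.
Cohort A: 0.2301×21.8 + 0.1234×45.5 + 0.2260×150.9 + 0.1923×198.3 + 0.1284×310.5 + 0.0999×426.0 = 165.2746 per 100,000.
Difference = 219.1015 − 165.2746 = 53.8269.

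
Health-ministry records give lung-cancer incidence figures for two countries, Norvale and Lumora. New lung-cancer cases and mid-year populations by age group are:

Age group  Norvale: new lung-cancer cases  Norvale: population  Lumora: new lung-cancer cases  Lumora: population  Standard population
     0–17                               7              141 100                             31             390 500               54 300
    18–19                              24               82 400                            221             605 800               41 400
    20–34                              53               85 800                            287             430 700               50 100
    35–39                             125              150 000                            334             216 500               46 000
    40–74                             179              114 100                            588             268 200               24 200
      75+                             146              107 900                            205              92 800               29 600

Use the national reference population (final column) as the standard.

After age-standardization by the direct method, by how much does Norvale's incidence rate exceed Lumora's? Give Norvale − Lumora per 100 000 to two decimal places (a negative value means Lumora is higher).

Age-specific rates per 100 000 for Norvale: 4.96, 29.13, 61.77, 83.33, 156.88, 135.31.
For Lumora: 7.94, 36.48, 66.64, 154.27, 219.24, 220.91.
Standard total = 245 600; weights = 0.2211, 0.1686, 0.2040, 0.1873, 0.0985, 0.1205.
Norvale: 0.2211×4.96 + 0.1686×29.13 + 0.2040×61.77 + 0.1873×83.33 + 0.0985×156.88 + 0.1205×135.31 = 65.9812 per 100 000.
Lumora: 0.2211×7.94 + 0.1686×36.48 + 0.2040×66.64 + 0.1873×154.27 + 0.0985×219.24 + 0.1205×220.91 = 98.6186 per 100 000.
Difference = 65.9812 − 98.6186 = -32.6374.

-32.64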